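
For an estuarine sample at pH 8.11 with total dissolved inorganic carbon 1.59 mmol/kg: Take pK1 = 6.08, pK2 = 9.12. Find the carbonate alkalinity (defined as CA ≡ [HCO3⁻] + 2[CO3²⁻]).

CA = 1.72 mmol/kg

CA = [HCO3⁻] + 2[CO3²⁻] = (α₁ + 2α₂)·DIC
At pH 8.11: [H⁺]/K1 = 10^-2.03 = 0.0093325, K2/[H⁺] = 10^-1.01 = 0.097724
α₁ = 1/(1 + 0.0093325 + 0.097724) = 1/1.1071 = 0.9033; α₂ = α₁·K2/[H⁺] = 0.08827
α₁ + 2α₂ = 1.0798
CA = 1.0798 × 1.59 = 1.72 mmol/kg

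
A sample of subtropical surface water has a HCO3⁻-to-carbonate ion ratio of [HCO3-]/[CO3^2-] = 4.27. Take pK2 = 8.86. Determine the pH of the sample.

pH = 8.23

From K2 = [H⁺][CO3^2-]/[HCO3-]:  pH = pK2 − log₁₀([HCO3-]/[CO3^2-])
log₁₀(4.27) = +0.630
pH = 8.86 − (+0.630) = 8.23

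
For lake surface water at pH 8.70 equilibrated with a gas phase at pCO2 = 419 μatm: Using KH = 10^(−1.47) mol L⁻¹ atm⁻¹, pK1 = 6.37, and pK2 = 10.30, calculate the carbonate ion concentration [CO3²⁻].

[CO2*] = KH · pCO2 = 10^(−1.47) × 419×10^-6 = 1.420×10^-5 mol/L
α₀ = 1/(1 + K1/[H⁺] + K1K2/[H⁺]²) = 1/(1 + 10^+2.33 + 10^+0.73) = 0.004542
DIC = [CO2*]/α₀ = 1.420×10^-5 / 0.004542 = 3.126 mmol/L
[CO3²⁻] = α₂·DIC; α₂ = 0.02439, so [CO3²⁻] = 0.02439 × 3.126 = 0.0762 mmol/L

[CO3²⁻] = 0.0762 mmol/L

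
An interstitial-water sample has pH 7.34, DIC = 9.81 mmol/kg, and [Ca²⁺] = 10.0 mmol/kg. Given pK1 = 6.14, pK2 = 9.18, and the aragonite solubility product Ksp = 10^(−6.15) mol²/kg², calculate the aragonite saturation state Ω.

α₂ = 1 / (1 + [H⁺]/K2 + [H⁺]²/(K1K2)) = 1 / (1 + 10^+1.84 + 10^+0.64)
   = 1 / (1 + 69.183 + 4.3652) = 1/74.548 = 0.01341
[CO3²⁻] = α₂ × DIC = 0.01341 × 9.81 = 0.1316 mmol/kg
Ksp = 10^(−6.15) = 7.079×10^-7
Ω = [Ca²⁺][CO3²⁻]/Ksp = (10.0×10^-3)(1.316×10^-4) / 7.079×10^-7 = 1.86

Ω = 1.86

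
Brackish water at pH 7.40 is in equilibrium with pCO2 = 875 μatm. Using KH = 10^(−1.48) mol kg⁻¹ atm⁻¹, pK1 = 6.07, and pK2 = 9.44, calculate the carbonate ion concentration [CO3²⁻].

[CO2*] = KH · pCO2 = 10^(−1.48) × 875×10^-6 = 2.897×10^-5 mol/kg
α₀ = 1/(1 + K1/[H⁺] + K1K2/[H⁺]²) = 1/(1 + 10^+1.33 + 10^-0.71) = 0.04430
DIC = [CO2*]/α₀ = 2.897×10^-5 / 0.04430 = 0.6541 mmol/kg
[CO3²⁻] = α₂·DIC; α₂ = 0.008637, so [CO3²⁻] = 0.008637 × 0.6541 = 0.00565 mmol/kg = 5.65 μmol/kg

[CO3²⁻] = 5.65 μmol/kg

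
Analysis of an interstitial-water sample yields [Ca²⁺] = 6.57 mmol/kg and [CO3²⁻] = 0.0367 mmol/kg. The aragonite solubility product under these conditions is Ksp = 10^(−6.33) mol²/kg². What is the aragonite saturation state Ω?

Ksp = 10^(−6.33) = 4.677×10^-7
Ω = [Ca²⁺][CO3²⁻]/Ksp = (6.57×10^-3)(0.0367×10^-3) / 4.677×10^-7 = 0.516

Ω = 0.516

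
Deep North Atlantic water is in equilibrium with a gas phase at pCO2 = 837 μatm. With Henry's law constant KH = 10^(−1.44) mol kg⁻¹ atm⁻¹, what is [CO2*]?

KH = 10^(−1.44) = 3.631×10^-2 mol kg⁻¹ atm⁻¹
[CO2*] = KH · pCO2 = 3.631×10^-2 × 837×10^-6 atm = 3.04×10^-5 mol/kg

[CO2*] = 30.4 μmol/kg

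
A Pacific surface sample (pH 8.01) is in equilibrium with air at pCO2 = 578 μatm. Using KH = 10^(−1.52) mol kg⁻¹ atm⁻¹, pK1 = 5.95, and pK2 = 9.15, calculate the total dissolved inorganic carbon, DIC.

DIC = 2.17 mmol/kg

[CO2*] = KH · pCO2 = 10^(−1.52) × 578×10^-6 = 1.746×10^-5 mol/kg
α₀ = 1/(1 + K1/[H⁺] + K1K2/[H⁺]²) = 1/(1 + 10^+2.06 + 10^+0.92) = 0.008056
DIC = [CO2*]/α₀ = 1.746×10^-5 / 0.008056 = 2.17 mmol/kg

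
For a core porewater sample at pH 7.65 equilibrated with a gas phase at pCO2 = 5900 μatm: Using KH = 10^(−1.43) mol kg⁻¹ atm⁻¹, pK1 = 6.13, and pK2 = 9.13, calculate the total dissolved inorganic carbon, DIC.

DIC = 7.72 mmol/kg

[CO2*] = KH · pCO2 = 10^(−1.43) × 5900×10^-6 = 2.192×10^-4 mol/kg
α₀ = 1/(1 + K1/[H⁺] + K1K2/[H⁺]²) = 1/(1 + 10^+1.52 + 10^+0.04) = 0.02840
DIC = [CO2*]/α₀ = 2.192×10^-4 / 0.02840 = 7.72 mmol/kg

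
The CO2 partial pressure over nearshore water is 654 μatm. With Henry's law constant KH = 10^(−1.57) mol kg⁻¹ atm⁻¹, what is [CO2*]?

[CO2*] = 17.6 μmol/kg

KH = 10^(−1.57) = 2.692×10^-2 mol kg⁻¹ atm⁻¹
[CO2*] = KH · pCO2 = 2.692×10^-2 × 654×10^-6 atm = 1.76×10^-5 mol/kg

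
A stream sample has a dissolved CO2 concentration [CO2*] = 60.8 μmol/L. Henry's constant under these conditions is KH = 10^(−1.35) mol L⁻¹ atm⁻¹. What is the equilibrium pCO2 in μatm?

KH = 10^(−1.35) = 4.467×10^-2 mol L⁻¹ atm⁻¹
pCO2 = [CO2*]/KH = 60.8×10^-6 / 4.467×10^-2 = 1.36×10^-3 atm = 1360 μatm

pCO2 = 1360 μatm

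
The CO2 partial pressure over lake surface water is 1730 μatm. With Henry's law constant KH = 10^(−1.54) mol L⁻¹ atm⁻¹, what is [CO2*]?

KH = 10^(−1.54) = 2.884×10^-2 mol L⁻¹ atm⁻¹
[CO2*] = KH · pCO2 = 2.884×10^-2 × 1730×10^-6 atm = 4.99×10^-5 mol/L

[CO2*] = 49.9 μmol/L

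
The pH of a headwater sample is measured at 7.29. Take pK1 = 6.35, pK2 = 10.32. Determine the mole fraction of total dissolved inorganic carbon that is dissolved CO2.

α₀ = 1 / (1 + K1/[H⁺] + K1K2/[H⁺]²) = 1 / (1 + 10^+0.94 + 10^-2.09)
   = 1 / (1 + 8.7096 + 0.0081283) = 1/9.7178 = 0.1029

α₀ = 0.103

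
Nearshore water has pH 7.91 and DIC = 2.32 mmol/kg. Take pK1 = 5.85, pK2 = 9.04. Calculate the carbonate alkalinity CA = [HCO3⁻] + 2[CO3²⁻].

CA = 2.46 mmol/kg

CA = [HCO3⁻] + 2[CO3²⁻] = (α₁ + 2α₂)·DIC
At pH 7.91: [H⁺]/K1 = 10^-2.06 = 0.0087096, K2/[H⁺] = 10^-1.13 = 0.074131
α₁ = 1/(1 + 0.0087096 + 0.074131) = 1/1.0828 = 0.9235; α₂ = α₁·K2/[H⁺] = 0.06846
α₁ + 2α₂ = 1.0604
CA = 1.0604 × 2.32 = 2.46 mmol/kg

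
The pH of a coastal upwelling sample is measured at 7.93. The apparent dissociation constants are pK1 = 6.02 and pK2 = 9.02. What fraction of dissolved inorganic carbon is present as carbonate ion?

α₂ = 0.0743

α₂ = 1 / (1 + [H⁺]/K2 + [H⁺]²/(K1K2)) = 1 / (1 + 10^+1.09 + 10^-0.82)
   = 1 / (1 + 12.303 + 0.15136) = 1/13.454 = 0.07433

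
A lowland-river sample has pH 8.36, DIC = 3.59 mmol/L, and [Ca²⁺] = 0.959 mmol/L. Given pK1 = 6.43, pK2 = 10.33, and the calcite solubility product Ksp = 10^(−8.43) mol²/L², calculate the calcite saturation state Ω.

Ω = 9.71

α₂ = 1 / (1 + [H⁺]/K2 + [H⁺]²/(K1K2)) = 1 / (1 + 10^+1.97 + 10^+0.04)
   = 1 / (1 + 93.325 + 1.0965) = 1/95.422 = 0.01048
[CO3²⁻] = α₂ × DIC = 0.01048 × 3.59 = 0.03762 mmol/L
Ksp = 10^(−8.43) = 3.715×10^-9
Ω = [Ca²⁺][CO3²⁻]/Ksp = (0.959×10^-3)(3.762×10^-5) / 3.715×10^-9 = 9.71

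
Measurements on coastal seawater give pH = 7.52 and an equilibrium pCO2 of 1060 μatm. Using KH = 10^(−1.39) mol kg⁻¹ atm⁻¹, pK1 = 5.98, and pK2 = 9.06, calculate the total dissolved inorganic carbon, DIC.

[CO2*] = KH · pCO2 = 10^(−1.39) × 1060×10^-6 = 4.318×10^-5 mol/kg
α₀ = 1/(1 + K1/[H⁺] + K1K2/[H⁺]²) = 1/(1 + 10^+1.54 + 10^-0.00) = 0.02727
DIC = [CO2*]/α₀ = 4.318×10^-5 / 0.02727 = 1.58 mmol/kg

DIC = 1.58 mmol/kg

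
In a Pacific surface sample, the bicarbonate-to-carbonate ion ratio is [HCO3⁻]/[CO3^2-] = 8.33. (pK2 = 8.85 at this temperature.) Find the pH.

From K2 = [H⁺][CO3^2-]/[HCO3⁻]:  pH = pK2 − log₁₀([HCO3⁻]/[CO3^2-])
log₁₀(8.33) = +0.921
pH = 8.85 − (+0.921) = 7.93

pH = 7.93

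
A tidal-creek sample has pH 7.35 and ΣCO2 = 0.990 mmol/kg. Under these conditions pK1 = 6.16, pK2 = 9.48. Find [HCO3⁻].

[HCO3⁻] = 0.924 mmol/kg

α₁ = 1 / (1 + [H⁺]/K1 + K2/[H⁺]) = 1 / (1 + 10^-1.19 + 10^-2.13)
   = 1 / (1 + 0.064565 + 0.0074131) = 1/1.0720 = 0.9329
[HCO3⁻] = α₁ × DIC = 0.9329 × 0.990 = 0.924 mmol/kg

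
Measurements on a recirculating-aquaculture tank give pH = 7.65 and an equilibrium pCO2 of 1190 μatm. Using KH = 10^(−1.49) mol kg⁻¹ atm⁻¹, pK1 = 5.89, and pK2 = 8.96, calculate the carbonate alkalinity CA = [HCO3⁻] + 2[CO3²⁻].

CA = 2.43 mmol/kg

[CO2*] = KH · pCO2 = 10^(−1.49) × 1190×10^-6 = 3.851×10^-5 mol/kg
α₀ = 1/(1 + K1/[H⁺] + K1K2/[H⁺]²) = 1/(1 + 10^+1.76 + 10^+0.45) = 0.01630
DIC = [CO2*]/α₀ = 3.851×10^-5 / 0.01630 = 2.363 mmol/kg
CA = (α₁ + 2α₂)·DIC = (0.9378 + 2×0.04593) × 2.363 = 2.43 mmol/kg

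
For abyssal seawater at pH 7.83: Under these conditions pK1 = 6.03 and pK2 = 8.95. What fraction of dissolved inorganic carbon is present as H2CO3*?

α₀ = 1 / (1 + K1/[H⁺] + K1K2/[H⁺]²) = 1 / (1 + 10^+1.80 + 10^+0.68)
   = 1 / (1 + 63.096 + 4.7863) = 1/68.882 = 0.01452

α₀ = 0.0145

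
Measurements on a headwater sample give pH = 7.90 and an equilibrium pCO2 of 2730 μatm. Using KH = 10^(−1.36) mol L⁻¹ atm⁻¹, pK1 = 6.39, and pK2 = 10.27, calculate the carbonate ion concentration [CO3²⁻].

[CO3²⁻] = 16.4 μmol/L

[CO2*] = KH · pCO2 = 10^(−1.36) × 2730×10^-6 = 1.192×10^-4 mol/L
α₀ = 1/(1 + K1/[H⁺] + K1K2/[H⁺]²) = 1/(1 + 10^+1.51 + 10^-0.86) = 0.02985
DIC = [CO2*]/α₀ = 1.192×10^-4 / 0.02985 = 3.992 mmol/L
[CO3²⁻] = α₂·DIC; α₂ = 0.004121, so [CO3²⁻] = 0.004121 × 3.992 = 0.0164 mmol/L = 16.4 μmol/L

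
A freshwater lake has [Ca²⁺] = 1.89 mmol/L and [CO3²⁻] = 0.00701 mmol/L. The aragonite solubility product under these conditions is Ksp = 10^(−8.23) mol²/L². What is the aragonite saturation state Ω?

Ksp = 10^(−8.23) = 5.888×10^-9
Ω = [Ca²⁺][CO3²⁻]/Ksp = (1.89×10^-3)(0.00701×10^-3) / 5.888×10^-9 = 2.25

Ω = 2.25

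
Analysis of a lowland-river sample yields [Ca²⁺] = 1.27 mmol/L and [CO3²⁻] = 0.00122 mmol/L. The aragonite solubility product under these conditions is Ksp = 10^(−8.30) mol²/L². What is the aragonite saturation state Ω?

Ω = 0.309

Ksp = 10^(−8.30) = 5.012×10^-9
Ω = [Ca²⁺][CO3²⁻]/Ksp = (1.27×10^-3)(0.00122×10^-3) / 5.012×10^-9 = 0.309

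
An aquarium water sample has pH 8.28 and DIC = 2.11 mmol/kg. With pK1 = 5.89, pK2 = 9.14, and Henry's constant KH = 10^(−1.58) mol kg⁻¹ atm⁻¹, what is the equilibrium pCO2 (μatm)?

α₀ = 1 / (1 + K1/[H⁺] + K1K2/[H⁺]²) = 1 / (1 + 10^+2.39 + 10^+1.53)
   = 1 / (1 + 245.47 + 33.884) = 1/280.36 = 0.003567
[CO2*] = α₀ × DIC = 0.003567 × 2.11 = 0.007526 mmol/kg = 7.526 μmol/kg
pCO2 = [CO2*]/KH = 7.526×10^-6 / 2.630×10^-2 = 286 μatm

pCO2 = 286 μatm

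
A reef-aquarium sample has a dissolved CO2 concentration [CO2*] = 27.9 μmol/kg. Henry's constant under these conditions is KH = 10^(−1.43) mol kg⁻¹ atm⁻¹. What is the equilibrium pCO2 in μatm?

KH = 10^(−1.43) = 3.715×10^-2 mol kg⁻¹ atm⁻¹
pCO2 = [CO2*]/KH = 27.9×10^-6 / 3.715×10^-2 = 7.51×10^-4 atm = 751 μatm

pCO2 = 751 μatm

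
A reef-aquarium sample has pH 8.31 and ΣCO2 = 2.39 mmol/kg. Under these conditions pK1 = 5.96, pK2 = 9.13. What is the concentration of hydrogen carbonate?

α₁ = 1 / (1 + [H⁺]/K1 + K2/[H⁺]) = 1 / (1 + 10^-2.35 + 10^-0.82)
   = 1 / (1 + 0.0044668 + 0.15136) = 1/1.1558 = 0.8652
[HCO3⁻] = α₁ × DIC = 0.8652 × 2.39 = 2.07 mmol/kg

[HCO3⁻] = 2.07 mmol/kg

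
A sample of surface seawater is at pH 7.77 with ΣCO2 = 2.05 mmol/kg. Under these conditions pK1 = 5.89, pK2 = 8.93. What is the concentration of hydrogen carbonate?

[HCO3⁻] = 1.89 mmol/kg

α₁ = 1 / (1 + [H⁺]/K1 + K2/[H⁺]) = 1 / (1 + 10^-1.88 + 10^-1.16)
   = 1 / (1 + 0.013183 + 0.069183) = 1/1.0824 = 0.9239
[HCO3⁻] = α₁ × DIC = 0.9239 × 2.05 = 1.89 mmol/kg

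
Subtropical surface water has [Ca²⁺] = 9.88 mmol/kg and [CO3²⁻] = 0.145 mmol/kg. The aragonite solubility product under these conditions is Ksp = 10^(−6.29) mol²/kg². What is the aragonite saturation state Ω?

Ω = 2.79

Ksp = 10^(−6.29) = 5.129×10^-7
Ω = [Ca²⁺][CO3²⁻]/Ksp = (9.88×10^-3)(0.145×10^-3) / 5.129×10^-7 = 2.79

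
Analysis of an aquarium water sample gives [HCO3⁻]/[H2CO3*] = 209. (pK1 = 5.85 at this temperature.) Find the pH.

pH = 8.17

From K1 = [H⁺][HCO3⁻]/[H2CO3*]:  pH = pK1 + log₁₀([HCO3⁻]/[H2CO3*])
log₁₀(209) = +2.320
pH = 5.85 + (+2.320) = 8.17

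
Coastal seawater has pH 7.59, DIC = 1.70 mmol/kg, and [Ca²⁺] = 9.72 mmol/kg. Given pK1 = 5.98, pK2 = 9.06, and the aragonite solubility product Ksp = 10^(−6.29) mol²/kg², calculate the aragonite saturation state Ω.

α₂ = 1 / (1 + [H⁺]/K2 + [H⁺]²/(K1K2)) = 1 / (1 + 10^+1.47 + 10^-0.14)
   = 1 / (1 + 29.512 + 0.72444) = 1/31.237 = 0.03201
[CO3²⁻] = α₂ × DIC = 0.03201 × 1.70 = 0.05442 mmol/kg
Ksp = 10^(−6.29) = 5.129×10^-7
Ω = [Ca²⁺][CO3²⁻]/Ksp = (9.72×10^-3)(5.442×10^-5) / 5.129×10^-7 = 1.03

Ω = 1.03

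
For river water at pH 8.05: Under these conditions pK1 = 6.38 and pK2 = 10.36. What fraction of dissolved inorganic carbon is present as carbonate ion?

α₂ = 1 / (1 + [H⁺]/K2 + [H⁺]²/(K1K2)) = 1 / (1 + 10^+2.31 + 10^+0.64)
   = 1 / (1 + 204.17 + 4.3652) = 1/209.54 = 0.004772

α₂ = 0.00477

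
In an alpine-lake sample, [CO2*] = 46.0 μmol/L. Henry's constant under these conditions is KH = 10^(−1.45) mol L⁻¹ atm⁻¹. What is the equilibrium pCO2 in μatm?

pCO2 = 1300 μatm

KH = 10^(−1.45) = 3.548×10^-2 mol L⁻¹ atm⁻¹
pCO2 = [CO2*]/KH = 46.0×10^-6 / 3.548×10^-2 = 1.30×10^-3 atm = 1300 μatm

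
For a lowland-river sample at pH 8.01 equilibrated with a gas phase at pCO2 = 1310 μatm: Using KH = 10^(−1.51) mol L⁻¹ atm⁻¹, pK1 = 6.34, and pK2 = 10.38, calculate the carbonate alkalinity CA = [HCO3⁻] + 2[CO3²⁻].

CA = 1.91 mmol/L

[CO2*] = KH · pCO2 = 10^(−1.51) × 1310×10^-6 = 4.048×10^-5 mol/L
α₀ = 1/(1 + K1/[H⁺] + K1K2/[H⁺]²) = 1/(1 + 10^+1.67 + 10^-0.70) = 0.02085
DIC = [CO2*]/α₀ = 4.048×10^-5 / 0.02085 = 1.942 mmol/L
CA = (α₁ + 2α₂)·DIC = (0.9750 + 2×0.004159) × 1.942 = 1.91 mmol/L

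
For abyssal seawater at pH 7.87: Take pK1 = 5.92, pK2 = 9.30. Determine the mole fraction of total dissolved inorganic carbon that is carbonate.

α₂ = 0.0354

α₂ = 1 / (1 + [H⁺]/K2 + [H⁺]²/(K1K2)) = 1 / (1 + 10^+1.43 + 10^-0.52)
   = 1 / (1 + 26.915 + 0.30200) = 1/28.217 = 0.03544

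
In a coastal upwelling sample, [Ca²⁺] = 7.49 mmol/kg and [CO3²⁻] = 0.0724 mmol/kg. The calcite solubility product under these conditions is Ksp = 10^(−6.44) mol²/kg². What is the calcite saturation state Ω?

Ksp = 10^(−6.44) = 3.631×10^-7
Ω = [Ca²⁺][CO3²⁻]/Ksp = (7.49×10^-3)(0.0724×10^-3) / 3.631×10^-7 = 1.49

Ω = 1.49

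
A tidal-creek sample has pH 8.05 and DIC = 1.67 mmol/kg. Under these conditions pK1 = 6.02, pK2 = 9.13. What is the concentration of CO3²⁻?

α₂ = 1 / (1 + [H⁺]/K2 + [H⁺]²/(K1K2)) = 1 / (1 + 10^+1.08 + 10^-0.95)
   = 1 / (1 + 12.023 + 0.11220) = 1/13.135 = 0.07613
[CO3²⁻] = α₂ × DIC = 0.07613 × 1.67 = 0.127 mmol/kg

[CO3²⁻] = 0.127 mmol/kg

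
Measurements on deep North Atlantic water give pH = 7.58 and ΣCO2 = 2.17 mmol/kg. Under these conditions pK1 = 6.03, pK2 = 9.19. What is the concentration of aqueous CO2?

α₀ = 1 / (1 + K1/[H⁺] + K1K2/[H⁺]²) = 1 / (1 + 10^+1.55 + 10^-0.06)
   = 1 / (1 + 35.481 + 0.87096) = 1/37.352 = 0.02677
[CO2*] = α₀ × DIC = 0.02677 × 2.17 = 0.0581 mmol/kg

[CO2*] = 0.0581 mmol/kg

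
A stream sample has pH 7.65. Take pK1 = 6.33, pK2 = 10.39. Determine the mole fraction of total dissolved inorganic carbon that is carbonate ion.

α₂ = 0.00173

α₂ = 1 / (1 + [H⁺]/K2 + [H⁺]²/(K1K2)) = 1 / (1 + 10^+2.74 + 10^+1.42)
   = 1 / (1 + 549.54 + 26.303) = 1/576.84 = 0.001734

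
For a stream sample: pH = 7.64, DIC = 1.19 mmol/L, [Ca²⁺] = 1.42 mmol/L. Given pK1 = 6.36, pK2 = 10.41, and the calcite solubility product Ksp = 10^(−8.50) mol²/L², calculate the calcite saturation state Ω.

Ω = 0.861

α₂ = 1 / (1 + [H⁺]/K2 + [H⁺]²/(K1K2)) = 1 / (1 + 10^+2.77 + 10^+1.49)
   = 1 / (1 + 588.84 + 30.903) = 1/620.75 = 0.001611
[CO3²⁻] = α₂ × DIC = 0.001611 × 1.19 = 0.001917 mmol/L = 1.917 μmol/L
Ksp = 10^(−8.50) = 3.162×10^-9
Ω = [Ca²⁺][CO3²⁻]/Ksp = (1.42×10^-3)(1.917×10^-6) / 3.162×10^-9 = 0.861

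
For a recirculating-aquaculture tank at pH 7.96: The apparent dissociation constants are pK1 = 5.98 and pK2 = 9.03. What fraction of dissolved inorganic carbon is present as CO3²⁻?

α₂ = 0.0777

α₂ = 1 / (1 + [H⁺]/K2 + [H⁺]²/(K1K2)) = 1 / (1 + 10^+1.07 + 10^-0.91)
   = 1 / (1 + 11.749 + 0.12303) = 1/12.872 = 0.07769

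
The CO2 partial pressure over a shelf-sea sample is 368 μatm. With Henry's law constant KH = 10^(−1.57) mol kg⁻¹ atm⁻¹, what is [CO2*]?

KH = 10^(−1.57) = 2.692×10^-2 mol kg⁻¹ atm⁻¹
[CO2*] = KH · pCO2 = 2.692×10^-2 × 368×10^-6 atm = 9.90×10^-6 mol/kg

[CO2*] = 9.90 μmol/kg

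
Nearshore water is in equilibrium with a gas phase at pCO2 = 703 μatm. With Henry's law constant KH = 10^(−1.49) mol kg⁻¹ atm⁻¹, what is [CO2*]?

[CO2*] = 22.7 μmol/kg

KH = 10^(−1.49) = 3.236×10^-2 mol kg⁻¹ atm⁻¹
[CO2*] = KH · pCO2 = 3.236×10^-2 × 703×10^-6 atm = 2.27×10^-5 mol/kg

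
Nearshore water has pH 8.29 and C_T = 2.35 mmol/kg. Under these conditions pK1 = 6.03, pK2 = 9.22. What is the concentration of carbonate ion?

α₂ = 1 / (1 + [H⁺]/K2 + [H⁺]²/(K1K2)) = 1 / (1 + 10^+0.93 + 10^-1.33)
   = 1 / (1 + 8.5114 + 0.046774) = 1/9.5582 = 0.1046
[CO3²⁻] = α₂ × DIC = 0.1046 × 2.35 = 0.246 mmol/kg

[CO3²⁻] = 0.246 mmol/kg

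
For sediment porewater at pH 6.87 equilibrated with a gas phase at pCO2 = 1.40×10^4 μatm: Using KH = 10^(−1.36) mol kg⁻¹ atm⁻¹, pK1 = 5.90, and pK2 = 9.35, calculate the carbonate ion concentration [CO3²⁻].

[CO2*] = KH · pCO2 = 10^(−1.36) × 1.40×10^4×10^-6 = 6.111×10^-4 mol/kg
α₀ = 1/(1 + K1/[H⁺] + K1K2/[H⁺]²) = 1/(1 + 10^+0.97 + 10^-1.51) = 0.09649
DIC = [CO2*]/α₀ = 6.111×10^-4 / 0.09649 = 6.333 mmol/kg
[CO3²⁻] = α₂·DIC; α₂ = 0.002982, so [CO3²⁻] = 0.002982 × 6.333 = 0.0189 mmol/kg = 18.9 μmol/kg

[CO3²⁻] = 18.9 μmol/kg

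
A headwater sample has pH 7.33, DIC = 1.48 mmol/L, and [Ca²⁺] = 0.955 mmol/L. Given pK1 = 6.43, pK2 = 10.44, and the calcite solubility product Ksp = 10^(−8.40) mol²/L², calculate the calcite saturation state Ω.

α₂ = 1 / (1 + [H⁺]/K2 + [H⁺]²/(K1K2)) = 1 / (1 + 10^+3.11 + 10^+2.21)
   = 1 / (1 + 1288.2 + 162.18) = 1/1451.4 = 0.0006890
[CO3²⁻] = α₂ × DIC = 0.0006890 × 1.48 = 0.001020 mmol/L = 1.020 μmol/L
Ksp = 10^(−8.40) = 3.981×10^-9
Ω = [Ca²⁺][CO3²⁻]/Ksp = (0.955×10^-3)(1.020×10^-6) / 3.981×10^-9 = 0.245

Ω = 0.245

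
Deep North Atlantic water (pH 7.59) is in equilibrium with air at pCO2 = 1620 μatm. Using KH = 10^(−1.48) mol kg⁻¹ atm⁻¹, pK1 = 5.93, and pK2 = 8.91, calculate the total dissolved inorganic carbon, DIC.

[CO2*] = KH · pCO2 = 10^(−1.48) × 1620×10^-6 = 5.364×10^-5 mol/kg
α₀ = 1/(1 + K1/[H⁺] + K1K2/[H⁺]²) = 1/(1 + 10^+1.66 + 10^+0.34) = 0.02045
DIC = [CO2*]/α₀ = 5.364×10^-5 / 0.02045 = 2.62 mmol/kg

DIC = 2.62 mmol/kg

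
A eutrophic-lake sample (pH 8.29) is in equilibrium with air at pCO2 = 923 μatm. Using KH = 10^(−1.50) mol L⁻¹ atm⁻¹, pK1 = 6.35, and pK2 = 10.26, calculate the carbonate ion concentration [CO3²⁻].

[CO2*] = KH · pCO2 = 10^(−1.50) × 923×10^-6 = 2.919×10^-5 mol/L
α₀ = 1/(1 + K1/[H⁺] + K1K2/[H⁺]²) = 1/(1 + 10^+1.94 + 10^-0.03) = 0.01123
DIC = [CO2*]/α₀ = 2.919×10^-5 / 0.01123 = 2.599 mmol/L
[CO3²⁻] = α₂·DIC; α₂ = 0.01048, so [CO3²⁻] = 0.01048 × 2.599 = 0.0272 mmol/L

[CO3²⁻] = 0.0272 mmol/L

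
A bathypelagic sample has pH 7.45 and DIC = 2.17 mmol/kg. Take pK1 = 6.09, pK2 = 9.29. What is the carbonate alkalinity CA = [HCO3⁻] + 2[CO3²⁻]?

CA = 2.11 mmol/kg

CA = [HCO3⁻] + 2[CO3²⁻] = (α₁ + 2α₂)·DIC
At pH 7.45: [H⁺]/K1 = 10^-1.36 = 0.043652, K2/[H⁺] = 10^-1.84 = 0.014454
α₁ = 1/(1 + 0.043652 + 0.014454) = 1/1.0581 = 0.9451; α₂ = α₁·K2/[H⁺] = 0.01366
α₁ + 2α₂ = 0.9724
CA = 0.9724 × 2.17 = 2.11 mmol/kg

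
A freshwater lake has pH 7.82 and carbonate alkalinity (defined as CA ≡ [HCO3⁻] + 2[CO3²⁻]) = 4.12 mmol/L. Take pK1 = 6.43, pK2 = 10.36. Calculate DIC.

DIC = 4.28 mmol/L

CA = [HCO3⁻] + 2[CO3²⁻] = (α₁ + 2α₂)·DIC
At pH 7.82: [H⁺]/K1 = 10^-1.39 = 0.040738, K2/[H⁺] = 10^-2.54 = 0.0028840
α₁ = 1/(1 + 0.040738 + 0.0028840) = 1/1.0436 = 0.9582; α₂ = α₁·K2/[H⁺] = 0.002763
α₁ + 2α₂ = 0.9637
DIC = CA / (α₁ + 2α₂) = 4.12 / 0.9637 = 4.28 mmol/L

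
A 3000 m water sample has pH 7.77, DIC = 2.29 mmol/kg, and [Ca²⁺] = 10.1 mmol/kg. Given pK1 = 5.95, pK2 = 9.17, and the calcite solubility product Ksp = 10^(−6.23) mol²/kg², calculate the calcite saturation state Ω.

α₂ = 1 / (1 + [H⁺]/K2 + [H⁺]²/(K1K2)) = 1 / (1 + 10^+1.40 + 10^-0.42)
   = 1 / (1 + 25.119 + 0.38019) = 1/26.499 = 0.03774
[CO3²⁻] = α₂ × DIC = 0.03774 × 2.29 = 0.08642 mmol/kg
Ksp = 10^(−6.23) = 5.888×10^-7
Ω = [Ca²⁺][CO3²⁻]/Ksp = (10.1×10^-3)(8.642×10^-5) / 5.888×10^-7 = 1.48

Ω = 1.48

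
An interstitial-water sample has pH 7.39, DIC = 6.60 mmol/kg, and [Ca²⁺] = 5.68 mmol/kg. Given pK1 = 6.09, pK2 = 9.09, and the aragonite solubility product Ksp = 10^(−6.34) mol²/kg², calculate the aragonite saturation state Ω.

Ω = 1.53

α₂ = 1 / (1 + [H⁺]/K2 + [H⁺]²/(K1K2)) = 1 / (1 + 10^+1.70 + 10^+0.40)
   = 1 / (1 + 50.119 + 2.5119) = 1/53.631 = 0.01865
[CO3²⁻] = α₂ × DIC = 0.01865 × 6.60 = 0.1231 mmol/kg
Ksp = 10^(−6.34) = 4.571×10^-7
Ω = [Ca²⁺][CO3²⁻]/Ksp = (5.68×10^-3)(1.231×10^-4) / 4.571×10^-7 = 1.53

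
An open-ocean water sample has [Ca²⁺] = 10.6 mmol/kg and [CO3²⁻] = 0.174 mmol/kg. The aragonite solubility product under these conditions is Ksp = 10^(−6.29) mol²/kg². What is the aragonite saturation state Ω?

Ω = 3.60

Ksp = 10^(−6.29) = 5.129×10^-7
Ω = [Ca²⁺][CO3²⁻]/Ksp = (10.6×10^-3)(0.174×10^-3) / 5.129×10^-7 = 3.60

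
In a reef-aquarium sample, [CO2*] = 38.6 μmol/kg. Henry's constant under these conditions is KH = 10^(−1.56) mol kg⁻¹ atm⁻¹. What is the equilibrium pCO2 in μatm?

pCO2 = 1400 μatm

KH = 10^(−1.56) = 2.754×10^-2 mol kg⁻¹ atm⁻¹
pCO2 = [CO2*]/KH = 38.6×10^-6 / 2.754×10^-2 = 1.40×10^-3 atm = 1400 μatm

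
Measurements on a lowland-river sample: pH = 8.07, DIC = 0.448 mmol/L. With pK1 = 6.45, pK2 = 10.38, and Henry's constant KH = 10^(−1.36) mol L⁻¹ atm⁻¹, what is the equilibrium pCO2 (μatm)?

pCO2 = 239 μatm

α₀ = 1 / (1 + K1/[H⁺] + K1K2/[H⁺]²) = 1 / (1 + 10^+1.62 + 10^-0.69)
   = 1 / (1 + 41.687 + 0.20417) = 1/42.891 = 0.02331
[CO2*] = α₀ × DIC = 0.02331 × 0.448 = 0.01045 mmol/L = 10.45 μmol/L
pCO2 = [CO2*]/KH = 1.045×10^-5 / 4.365×10^-2 = 239 μatm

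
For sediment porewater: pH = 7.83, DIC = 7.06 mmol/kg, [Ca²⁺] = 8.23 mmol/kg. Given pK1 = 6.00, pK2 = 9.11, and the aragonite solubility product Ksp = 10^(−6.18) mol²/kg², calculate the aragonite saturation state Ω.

α₂ = 1 / (1 + [H⁺]/K2 + [H⁺]²/(K1K2)) = 1 / (1 + 10^+1.28 + 10^-0.55)
   = 1 / (1 + 19.055 + 0.28184) = 1/20.336 = 0.04917
[CO3²⁻] = α₂ × DIC = 0.04917 × 7.06 = 0.3472 mmol/kg
Ksp = 10^(−6.18) = 6.607×10^-7
Ω = [Ca²⁺][CO3²⁻]/Ksp = (8.23×10^-3)(3.472×10^-4) / 6.607×10^-7 = 4.32

Ω = 4.32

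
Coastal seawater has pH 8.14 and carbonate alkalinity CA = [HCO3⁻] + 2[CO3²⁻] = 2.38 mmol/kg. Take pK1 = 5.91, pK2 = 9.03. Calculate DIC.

DIC = 2.15 mmol/kg

CA = [HCO3⁻] + 2[CO3²⁻] = (α₁ + 2α₂)·DIC
At pH 8.14: [H⁺]/K1 = 10^-2.23 = 0.0058884, K2/[H⁺] = 10^-0.89 = 0.12882
α₁ = 1/(1 + 0.0058884 + 0.12882) = 1/1.1347 = 0.8813; α₂ = α₁·K2/[H⁺] = 0.1135
α₁ + 2α₂ = 1.1083
DIC = CA / (α₁ + 2α₂) = 2.38 / 1.1083 = 2.15 mmol/kg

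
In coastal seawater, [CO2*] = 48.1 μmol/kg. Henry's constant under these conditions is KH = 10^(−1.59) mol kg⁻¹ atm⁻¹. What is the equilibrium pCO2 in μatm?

pCO2 = 1870 μatm

KH = 10^(−1.59) = 2.570×10^-2 mol kg⁻¹ atm⁻¹
pCO2 = [CO2*]/KH = 48.1×10^-6 / 2.570×10^-2 = 1.87×10^-3 atm = 1870 μatm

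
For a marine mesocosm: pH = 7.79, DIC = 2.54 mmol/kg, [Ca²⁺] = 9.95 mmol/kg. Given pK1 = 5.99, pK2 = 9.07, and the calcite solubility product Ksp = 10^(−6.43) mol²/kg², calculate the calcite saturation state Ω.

α₂ = 1 / (1 + [H⁺]/K2 + [H⁺]²/(K1K2)) = 1 / (1 + 10^+1.28 + 10^-0.52)
   = 1 / (1 + 19.055 + 0.30200) = 1/20.357 = 0.04912
[CO3²⁻] = α₂ × DIC = 0.04912 × 2.54 = 0.1248 mmol/kg
Ksp = 10^(−6.43) = 3.715×10^-7
Ω = [Ca²⁺][CO3²⁻]/Ksp = (9.95×10^-3)(1.248×10^-4) / 3.715×10^-7 = 3.34

Ω = 3.34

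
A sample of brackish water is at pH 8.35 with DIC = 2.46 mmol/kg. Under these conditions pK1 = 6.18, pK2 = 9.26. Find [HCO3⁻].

[HCO3⁻] = 2.18 mmol/kg

α₁ = 1 / (1 + [H⁺]/K1 + K2/[H⁺]) = 1 / (1 + 10^-2.17 + 10^-0.91)
   = 1 / (1 + 0.0067608 + 0.12303) = 1/1.1298 = 0.8851
[HCO3⁻] = α₁ × DIC = 0.8851 × 2.46 = 2.18 mmol/kg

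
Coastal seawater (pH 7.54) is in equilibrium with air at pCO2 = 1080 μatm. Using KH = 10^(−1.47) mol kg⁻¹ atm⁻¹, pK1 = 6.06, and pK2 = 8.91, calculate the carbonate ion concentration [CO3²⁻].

[CO3²⁻] = 0.0471 mmol/kg

[CO2*] = KH · pCO2 = 10^(−1.47) × 1080×10^-6 = 3.660×10^-5 mol/kg
α₀ = 1/(1 + K1/[H⁺] + K1K2/[H⁺]²) = 1/(1 + 10^+1.48 + 10^+0.11) = 0.03078
DIC = [CO2*]/α₀ = 3.660×10^-5 / 0.03078 = 1.189 mmol/kg
[CO3²⁻] = α₂·DIC; α₂ = 0.03965, so [CO3²⁻] = 0.03965 × 1.189 = 0.0471 mmol/kg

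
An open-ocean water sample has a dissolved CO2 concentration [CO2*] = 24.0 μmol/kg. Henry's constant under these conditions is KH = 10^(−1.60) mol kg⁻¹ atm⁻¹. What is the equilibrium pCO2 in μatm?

KH = 10^(−1.60) = 2.512×10^-2 mol kg⁻¹ atm⁻¹
pCO2 = [CO2*]/KH = 24.0×10^-6 / 2.512×10^-2 = 9.55×10^-4 atm = 955 μatm

pCO2 = 955 μatm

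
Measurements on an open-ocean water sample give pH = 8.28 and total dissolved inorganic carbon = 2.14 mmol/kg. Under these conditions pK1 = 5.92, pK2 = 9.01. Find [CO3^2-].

α₂ = 1 / (1 + [H⁺]/K2 + [H⁺]²/(K1K2)) = 1 / (1 + 10^+0.73 + 10^-1.63)
   = 1 / (1 + 5.3703 + 0.023442) = 1/6.3938 = 0.1564
[CO3²⁻] = α₂ × DIC = 0.1564 × 2.14 = 0.335 mmol/kg

[CO3²⁻] = 0.335 mmol/kg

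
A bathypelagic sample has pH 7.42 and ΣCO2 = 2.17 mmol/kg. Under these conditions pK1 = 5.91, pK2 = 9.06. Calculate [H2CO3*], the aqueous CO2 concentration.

[CO2*] = 0.0636 mmol/kg

α₀ = 1 / (1 + K1/[H⁺] + K1K2/[H⁺]²) = 1 / (1 + 10^+1.51 + 10^-0.13)
   = 1 / (1 + 32.359 + 0.74131) = 1/34.101 = 0.02932
[CO2*] = α₀ × DIC = 0.02932 × 2.17 = 0.0636 mmol/kg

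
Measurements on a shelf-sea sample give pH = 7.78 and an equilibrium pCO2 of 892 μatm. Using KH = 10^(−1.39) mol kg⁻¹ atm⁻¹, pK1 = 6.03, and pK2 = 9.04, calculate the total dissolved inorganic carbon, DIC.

DIC = 2.19 mmol/kg

[CO2*] = KH · pCO2 = 10^(−1.39) × 892×10^-6 = 3.634×10^-5 mol/kg
α₀ = 1/(1 + K1/[H⁺] + K1K2/[H⁺]²) = 1/(1 + 10^+1.75 + 10^+0.49) = 0.01658
DIC = [CO2*]/α₀ = 3.634×10^-5 / 0.01658 = 2.19 mmol/kg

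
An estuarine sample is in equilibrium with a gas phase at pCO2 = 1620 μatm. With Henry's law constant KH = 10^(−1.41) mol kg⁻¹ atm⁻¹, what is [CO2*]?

KH = 10^(−1.41) = 3.890×10^-2 mol kg⁻¹ atm⁻¹
[CO2*] = KH · pCO2 = 3.890×10^-2 × 1620×10^-6 atm = 6.30×10^-5 mol/kg

[CO2*] = 63.0 μmol/kg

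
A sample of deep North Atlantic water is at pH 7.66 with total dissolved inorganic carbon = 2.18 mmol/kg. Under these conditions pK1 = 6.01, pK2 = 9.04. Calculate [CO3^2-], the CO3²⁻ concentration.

[CO3²⁻] = 0.0854 mmol/kg

α₂ = 1 / (1 + [H⁺]/K2 + [H⁺]²/(K1K2)) = 1 / (1 + 10^+1.38 + 10^-0.27)
   = 1 / (1 + 23.988 + 0.53703) = 1/25.525 = 0.03918
[CO3²⁻] = α₂ × DIC = 0.03918 × 2.18 = 0.0854 mmol/kg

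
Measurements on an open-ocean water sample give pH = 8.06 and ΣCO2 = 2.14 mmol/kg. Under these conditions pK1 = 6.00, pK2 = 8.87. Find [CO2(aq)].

α₀ = 1 / (1 + K1/[H⁺] + K1K2/[H⁺]²) = 1 / (1 + 10^+2.06 + 10^+1.25)
   = 1 / (1 + 114.82 + 17.783) = 1/133.60 = 0.007485
[CO2*] = α₀ × DIC = 0.007485 × 2.14 = 0.0160 mmol/kg = 16.0 μmol/kg

[CO2*] = 16.0 μmol/kg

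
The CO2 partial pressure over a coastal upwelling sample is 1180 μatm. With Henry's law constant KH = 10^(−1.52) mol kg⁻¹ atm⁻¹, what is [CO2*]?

[CO2*] = 35.6 μmol/kg

KH = 10^(−1.52) = 3.020×10^-2 mol kg⁻¹ atm⁻¹
[CO2*] = KH · pCO2 = 3.020×10^-2 × 1180×10^-6 atm = 3.56×10^-5 mol/kg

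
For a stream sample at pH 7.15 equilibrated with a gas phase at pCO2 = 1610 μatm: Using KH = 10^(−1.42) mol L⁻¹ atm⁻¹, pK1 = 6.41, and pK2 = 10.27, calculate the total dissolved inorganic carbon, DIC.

DIC = 0.398 mmol/L

[CO2*] = KH · pCO2 = 10^(−1.42) × 1610×10^-6 = 6.121×10^-5 mol/L
α₀ = 1/(1 + K1/[H⁺] + K1K2/[H⁺]²) = 1/(1 + 10^+0.74 + 10^-2.38) = 0.1539
DIC = [CO2*]/α₀ = 6.121×10^-5 / 0.1539 = 0.398 mmol/L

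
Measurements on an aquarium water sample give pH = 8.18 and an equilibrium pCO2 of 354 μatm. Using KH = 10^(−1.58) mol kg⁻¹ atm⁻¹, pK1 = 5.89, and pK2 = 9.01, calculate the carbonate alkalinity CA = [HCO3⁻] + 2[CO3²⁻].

CA = 2.35 mmol/kg

[CO2*] = KH · pCO2 = 10^(−1.58) × 354×10^-6 = 9.311×10^-6 mol/kg
α₀ = 1/(1 + K1/[H⁺] + K1K2/[H⁺]²) = 1/(1 + 10^+2.29 + 10^+1.46) = 0.004448
DIC = [CO2*]/α₀ = 9.311×10^-6 / 0.004448 = 2.093 mmol/kg
CA = (α₁ + 2α₂)·DIC = (0.8673 + 2×0.1283) × 2.093 = 2.35 mmol/kg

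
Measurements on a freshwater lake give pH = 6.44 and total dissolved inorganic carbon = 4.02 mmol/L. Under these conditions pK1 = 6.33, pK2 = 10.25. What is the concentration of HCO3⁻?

[HCO3⁻] = 2.26 mmol/L

α₁ = 1 / (1 + [H⁺]/K1 + K2/[H⁺]) = 1 / (1 + 10^-0.11 + 10^-3.81)
   = 1 / (1 + 0.77625 + 0.00015488) = 1/1.7764 = 0.5629
[HCO3⁻] = α₁ × DIC = 0.5629 × 4.02 = 2.26 mmol/L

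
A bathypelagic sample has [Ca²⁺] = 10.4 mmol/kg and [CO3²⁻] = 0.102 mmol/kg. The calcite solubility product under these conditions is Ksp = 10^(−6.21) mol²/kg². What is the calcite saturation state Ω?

Ksp = 10^(−6.21) = 6.166×10^-7
Ω = [Ca²⁺][CO3²⁻]/Ksp = (10.4×10^-3)(0.102×10^-3) / 6.166×10^-7 = 1.72

Ω = 1.72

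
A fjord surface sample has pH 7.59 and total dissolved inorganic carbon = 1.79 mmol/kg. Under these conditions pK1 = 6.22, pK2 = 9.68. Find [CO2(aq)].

α₀ = 1 / (1 + K1/[H⁺] + K1K2/[H⁺]²) = 1 / (1 + 10^+1.37 + 10^-0.72)
   = 1 / (1 + 23.442 + 0.19055) = 1/24.633 = 0.04060
[CO2*] = α₀ × DIC = 0.04060 × 1.79 = 0.0727 mmol/kg

[CO2*] = 0.0727 mmol/kg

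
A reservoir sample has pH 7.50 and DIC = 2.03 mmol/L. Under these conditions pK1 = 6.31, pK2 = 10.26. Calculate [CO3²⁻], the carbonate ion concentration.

α₂ = 1 / (1 + [H⁺]/K2 + [H⁺]²/(K1K2)) = 1 / (1 + 10^+2.76 + 10^+1.57)
   = 1 / (1 + 575.44 + 37.154) = 1/613.59 = 0.001630
[CO3²⁻] = α₂ × DIC = 0.001630 × 2.03 = 0.00331 mmol/L = 3.31 μmol/L

[CO3²⁻] = 3.31 μmol/L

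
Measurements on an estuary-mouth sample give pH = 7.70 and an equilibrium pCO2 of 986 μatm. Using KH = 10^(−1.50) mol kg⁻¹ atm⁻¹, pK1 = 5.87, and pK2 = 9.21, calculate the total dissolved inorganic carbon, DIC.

[CO2*] = KH · pCO2 = 10^(−1.50) × 986×10^-6 = 3.118×10^-5 mol/kg
α₀ = 1/(1 + K1/[H⁺] + K1K2/[H⁺]²) = 1/(1 + 10^+1.83 + 10^+0.32) = 0.01414
DIC = [CO2*]/α₀ = 3.118×10^-5 / 0.01414 = 2.20 mmol/kg

DIC = 2.20 mmol/kg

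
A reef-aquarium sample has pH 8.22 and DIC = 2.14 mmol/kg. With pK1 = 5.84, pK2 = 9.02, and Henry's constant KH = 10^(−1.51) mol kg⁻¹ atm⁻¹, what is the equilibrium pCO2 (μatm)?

α₀ = 1 / (1 + K1/[H⁺] + K1K2/[H⁺]²) = 1 / (1 + 10^+2.38 + 10^+1.58)
   = 1 / (1 + 239.88 + 38.019) = 1/278.90 = 0.003585
[CO2*] = α₀ × DIC = 0.003585 × 2.14 = 0.007673 mmol/kg = 7.673 μmol/kg
pCO2 = [CO2*]/KH = 7.673×10^-6 / 3.090×10^-2 = 248 μatm

pCO2 = 248 μatm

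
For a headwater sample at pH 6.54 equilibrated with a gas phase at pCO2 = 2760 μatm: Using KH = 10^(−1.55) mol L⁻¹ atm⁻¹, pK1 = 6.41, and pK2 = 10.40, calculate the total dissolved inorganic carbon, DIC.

[CO2*] = KH · pCO2 = 10^(−1.55) × 2760×10^-6 = 7.779×10^-5 mol/L
α₀ = 1/(1 + K1/[H⁺] + K1K2/[H⁺]²) = 1/(1 + 10^+0.13 + 10^-3.73) = 0.4257
DIC = [CO2*]/α₀ = 7.779×10^-5 / 0.4257 = 0.183 mmol/L

DIC = 0.183 mmol/L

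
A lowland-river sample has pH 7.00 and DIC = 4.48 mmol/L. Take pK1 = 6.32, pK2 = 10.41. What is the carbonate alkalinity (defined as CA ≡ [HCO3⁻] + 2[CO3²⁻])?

CA = 3.71 mmol/L

CA = [HCO3⁻] + 2[CO3²⁻] = (α₁ + 2α₂)·DIC
At pH 7.00: [H⁺]/K1 = 10^-0.68 = 0.20893, K2/[H⁺] = 10^-3.41 = 0.00038905
α₁ = 1/(1 + 0.20893 + 0.00038905) = 1/1.2093 = 0.8269; α₂ = α₁·K2/[H⁺] = 0.0003217
α₁ + 2α₂ = 0.8276
CA = 0.8276 × 4.48 = 3.71 mmol/L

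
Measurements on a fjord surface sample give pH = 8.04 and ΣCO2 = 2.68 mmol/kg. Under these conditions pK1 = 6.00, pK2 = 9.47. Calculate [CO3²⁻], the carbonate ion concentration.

α₂ = 1 / (1 + [H⁺]/K2 + [H⁺]²/(K1K2)) = 1 / (1 + 10^+1.43 + 10^-0.61)
   = 1 / (1 + 26.915 + 0.24547) = 1/28.161 = 0.03551
[CO3²⁻] = α₂ × DIC = 0.03551 × 2.68 = 0.0952 mmol/kg

[CO3²⁻] = 0.0952 mmol/kg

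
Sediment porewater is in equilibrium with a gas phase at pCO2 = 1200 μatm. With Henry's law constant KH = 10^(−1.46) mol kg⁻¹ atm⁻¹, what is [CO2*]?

[CO2*] = 41.6 μmol/kg

KH = 10^(−1.46) = 3.467×10^-2 mol kg⁻¹ atm⁻¹
[CO2*] = KH · pCO2 = 3.467×10^-2 × 1200×10^-6 atm = 4.16×10^-5 mol/kg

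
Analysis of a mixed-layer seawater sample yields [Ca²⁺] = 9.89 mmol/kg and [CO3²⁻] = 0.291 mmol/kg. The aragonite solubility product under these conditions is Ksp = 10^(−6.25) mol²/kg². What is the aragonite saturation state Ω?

Ω = 5.12

Ksp = 10^(−6.25) = 5.623×10^-7
Ω = [Ca²⁺][CO3²⁻]/Ksp = (9.89×10^-3)(0.291×10^-3) / 5.623×10^-7 = 5.12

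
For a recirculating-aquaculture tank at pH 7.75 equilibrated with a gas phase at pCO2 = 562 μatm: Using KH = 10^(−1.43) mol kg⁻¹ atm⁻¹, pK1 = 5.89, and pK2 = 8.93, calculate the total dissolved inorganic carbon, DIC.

DIC = 1.63 mmol/kg

[CO2*] = KH · pCO2 = 10^(−1.43) × 562×10^-6 = 2.088×10^-5 mol/kg
α₀ = 1/(1 + K1/[H⁺] + K1K2/[H⁺]²) = 1/(1 + 10^+1.86 + 10^+0.68) = 0.01278
DIC = [CO2*]/α₀ = 2.088×10^-5 / 0.01278 = 1.63 mmol/kg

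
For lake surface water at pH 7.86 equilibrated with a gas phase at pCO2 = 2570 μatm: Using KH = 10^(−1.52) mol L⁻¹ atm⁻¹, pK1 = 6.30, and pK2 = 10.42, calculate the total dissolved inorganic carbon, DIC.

[CO2*] = KH · pCO2 = 10^(−1.52) × 2570×10^-6 = 7.761×10^-5 mol/L
α₀ = 1/(1 + K1/[H⁺] + K1K2/[H⁺]²) = 1/(1 + 10^+1.56 + 10^-1.00) = 0.02673
DIC = [CO2*]/α₀ = 7.761×10^-5 / 0.02673 = 2.90 mmol/L

DIC = 2.90 mmol/L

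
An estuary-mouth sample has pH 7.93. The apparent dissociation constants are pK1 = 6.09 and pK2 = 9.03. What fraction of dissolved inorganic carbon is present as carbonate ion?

α₂ = 1 / (1 + [H⁺]/K2 + [H⁺]²/(K1K2)) = 1 / (1 + 10^+1.10 + 10^-0.74)
   = 1 / (1 + 12.589 + 0.18197) = 1/13.771 = 0.07262

α₂ = 0.0726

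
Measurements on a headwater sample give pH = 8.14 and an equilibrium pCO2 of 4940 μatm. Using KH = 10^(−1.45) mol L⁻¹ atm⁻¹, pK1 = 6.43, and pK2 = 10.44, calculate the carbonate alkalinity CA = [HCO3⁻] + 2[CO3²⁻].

CA = 9.08 mmol/L

[CO2*] = KH · pCO2 = 10^(−1.45) × 4940×10^-6 = 1.753×10^-4 mol/L
α₀ = 1/(1 + K1/[H⁺] + K1K2/[H⁺]²) = 1/(1 + 10^+1.71 + 10^-0.59) = 0.01903
DIC = [CO2*]/α₀ = 1.753×10^-4 / 0.01903 = 9.210 mmol/L
CA = (α₁ + 2α₂)·DIC = (0.9761 + 2×0.004892) × 9.210 = 9.08 mmol/L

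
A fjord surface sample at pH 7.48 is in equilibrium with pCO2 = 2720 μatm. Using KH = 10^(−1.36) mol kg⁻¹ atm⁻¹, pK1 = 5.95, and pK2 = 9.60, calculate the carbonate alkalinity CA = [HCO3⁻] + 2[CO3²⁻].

CA = 4.08 mmol/kg

[CO2*] = KH · pCO2 = 10^(−1.36) × 2720×10^-6 = 1.187×10^-4 mol/kg
α₀ = 1/(1 + K1/[H⁺] + K1K2/[H⁺]²) = 1/(1 + 10^+1.53 + 10^-0.59) = 0.02846
DIC = [CO2*]/α₀ = 1.187×10^-4 / 0.02846 = 4.172 mmol/kg
CA = (α₁ + 2α₂)·DIC = (0.9642 + 2×0.007314) × 4.172 = 4.08 mmol/kg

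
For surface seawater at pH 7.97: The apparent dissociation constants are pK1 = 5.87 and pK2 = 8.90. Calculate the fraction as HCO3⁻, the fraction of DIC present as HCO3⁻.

α₁ = 1 / (1 + [H⁺]/K1 + K2/[H⁺]) = 1 / (1 + 10^-2.10 + 10^-0.93)
   = 1 / (1 + 0.0079433 + 0.11749) = 1/1.1254 = 0.8885

α₁ = 0.889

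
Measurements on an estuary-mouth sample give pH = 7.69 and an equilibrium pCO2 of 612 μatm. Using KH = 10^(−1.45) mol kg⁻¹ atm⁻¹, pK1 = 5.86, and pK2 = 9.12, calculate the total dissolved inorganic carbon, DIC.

DIC = 1.54 mmol/kg

[CO2*] = KH · pCO2 = 10^(−1.45) × 612×10^-6 = 2.171×10^-5 mol/kg
α₀ = 1/(1 + K1/[H⁺] + K1K2/[H⁺]²) = 1/(1 + 10^+1.83 + 10^+0.40) = 0.01406
DIC = [CO2*]/α₀ = 2.171×10^-5 / 0.01406 = 1.54 mmol/kg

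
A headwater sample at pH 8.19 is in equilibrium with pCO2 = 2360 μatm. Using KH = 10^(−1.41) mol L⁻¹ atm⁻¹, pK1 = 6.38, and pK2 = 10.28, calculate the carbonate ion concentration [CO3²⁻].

[CO2*] = KH · pCO2 = 10^(−1.41) × 2360×10^-6 = 9.181×10^-5 mol/L
α₀ = 1/(1 + K1/[H⁺] + K1K2/[H⁺]²) = 1/(1 + 10^+1.81 + 10^-0.28) = 0.01513
DIC = [CO2*]/α₀ = 9.181×10^-5 / 0.01513 = 6.068 mmol/L
[CO3²⁻] = α₂·DIC; α₂ = 0.007941, so [CO3²⁻] = 0.007941 × 6.068 = 0.0482 mmol/L

[CO3²⁻] = 0.0482 mmol/L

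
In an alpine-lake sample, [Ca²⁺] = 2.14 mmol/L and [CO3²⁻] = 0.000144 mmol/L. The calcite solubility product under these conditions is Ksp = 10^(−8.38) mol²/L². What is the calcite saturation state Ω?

Ksp = 10^(−8.38) = 4.169×10^-9
Ω = [Ca²⁺][CO3²⁻]/Ksp = (2.14×10^-3)(0.000144×10^-3) / 4.169×10^-9 = 0.0739

Ω = 0.0739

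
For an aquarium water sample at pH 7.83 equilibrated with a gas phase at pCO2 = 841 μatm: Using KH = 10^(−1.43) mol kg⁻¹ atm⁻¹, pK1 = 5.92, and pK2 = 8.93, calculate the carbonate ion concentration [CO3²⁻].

[CO3²⁻] = 0.202 mmol/kg

[CO2*] = KH · pCO2 = 10^(−1.43) × 841×10^-6 = 3.125×10^-5 mol/kg
α₀ = 1/(1 + K1/[H⁺] + K1K2/[H⁺]²) = 1/(1 + 10^+1.91 + 10^+0.81) = 0.01127
DIC = [CO2*]/α₀ = 3.125×10^-5 / 0.01127 = 2.773 mmol/kg
[CO3²⁻] = α₂·DIC; α₂ = 0.07276, so [CO3²⁻] = 0.07276 × 2.773 = 0.202 mmol/kg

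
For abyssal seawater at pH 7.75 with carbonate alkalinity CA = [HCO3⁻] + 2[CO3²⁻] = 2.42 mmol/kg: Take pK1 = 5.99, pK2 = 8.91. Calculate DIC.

DIC = 2.31 mmol/kg

CA = [HCO3⁻] + 2[CO3²⁻] = (α₁ + 2α₂)·DIC
At pH 7.75: [H⁺]/K1 = 10^-1.76 = 0.017378, K2/[H⁺] = 10^-1.16 = 0.069183
α₁ = 1/(1 + 0.017378 + 0.069183) = 1/1.0866 = 0.9203; α₂ = α₁·K2/[H⁺] = 0.06367
α₁ + 2α₂ = 1.0477
DIC = CA / (α₁ + 2α₂) = 2.42 / 1.0477 = 2.31 mmol/kg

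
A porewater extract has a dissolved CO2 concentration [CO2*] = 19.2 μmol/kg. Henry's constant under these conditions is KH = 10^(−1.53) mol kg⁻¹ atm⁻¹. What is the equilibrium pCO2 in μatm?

pCO2 = 651 μatm

KH = 10^(−1.53) = 2.951×10^-2 mol kg⁻¹ atm⁻¹
pCO2 = [CO2*]/KH = 19.2×10^-6 / 2.951×10^-2 = 6.51×10^-4 atm = 651 μatm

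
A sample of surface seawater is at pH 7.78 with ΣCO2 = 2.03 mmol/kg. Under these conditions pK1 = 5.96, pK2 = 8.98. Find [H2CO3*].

[CO2*] = 0.0285 mmol/kg

α₀ = 1 / (1 + K1/[H⁺] + K1K2/[H⁺]²) = 1 / (1 + 10^+1.82 + 10^+0.62)
   = 1 / (1 + 66.069 + 4.1687) = 1/71.238 = 0.01404
[CO2*] = α₀ × DIC = 0.01404 × 2.03 = 0.0285 mmol/kg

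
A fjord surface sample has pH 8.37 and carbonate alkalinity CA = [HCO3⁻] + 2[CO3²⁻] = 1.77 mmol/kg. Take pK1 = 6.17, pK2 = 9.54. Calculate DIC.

CA = [HCO3⁻] + 2[CO3²⁻] = (α₁ + 2α₂)·DIC
At pH 8.37: [H⁺]/K1 = 10^-2.20 = 0.0063096, K2/[H⁺] = 10^-1.17 = 0.067608
α₁ = 1/(1 + 0.0063096 + 0.067608) = 1/1.0739 = 0.9312; α₂ = α₁·K2/[H⁺] = 0.06295
α₁ + 2α₂ = 1.0571
DIC = CA / (α₁ + 2α₂) = 1.77 / 1.0571 = 1.67 mmol/kg

DIC = 1.67 mmol/kg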